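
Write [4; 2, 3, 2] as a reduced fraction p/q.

71/16

Fold from the inside: start with 2/1.
  3 + 1/2 = 7/2
  2 + 2/7 = 16/7
  4 + 7/16 = 71/16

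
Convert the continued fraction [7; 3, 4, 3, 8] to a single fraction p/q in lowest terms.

Fold from the inside: start with 8/1.
  3 + 1/8 = 25/8
  4 + 8/25 = 108/25
  3 + 25/108 = 349/108
  7 + 108/349 = 2551/349

2551/349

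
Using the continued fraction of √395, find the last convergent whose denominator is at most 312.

√395 = [19; 1, 6, 1, 38, …] (period length 4).
Convergents:
  p_0/q_0 = 19/1
  p_1/q_1 = 20/1
  p_2/q_2 = 139/7
  p_3/q_3 = 159/8
  p_4/q_4 = 6181/311
  p_5/q_5 = 6340/319
q_4 = 311 ≤ 312 < 319 = q_5, so the answer is 6181/311.

6181/311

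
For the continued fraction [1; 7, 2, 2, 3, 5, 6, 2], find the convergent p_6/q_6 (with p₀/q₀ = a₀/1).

Using pₖ = aₖpₖ₋₁ + pₖ₋₂, qₖ = aₖqₖ₋₁ + qₖ₋₂ (with p₋₁=1, p₋₂=0, q₋₁=0, q₋₂=1):
  k=0: a=1, p=1, q=1
  k=1: a=7, p=8, q=7
  k=2: a=2, p=17, q=15
  k=3: a=2, p=42, q=37
  k=4: a=3, p=143, q=126
  k=5: a=5, p=757, q=667
  k=6: a=6, p=4685, q=4128

4685/4128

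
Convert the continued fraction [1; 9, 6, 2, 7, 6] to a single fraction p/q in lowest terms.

Using pₖ = aₖpₖ₋₁ + pₖ₋₂ and qₖ = aₖqₖ₋₁ + qₖ₋₂:
  k=0: a=1, p=1, q=1
  k=1: a=9, p=10, q=9
  k=2: a=6, p=61, q=55
  k=3: a=2, p=132, q=119
  k=4: a=7, p=985, q=888
  k=5: a=6, p=6042, q=5447

6042/5447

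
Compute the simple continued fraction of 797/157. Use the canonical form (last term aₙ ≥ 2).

797 = 5*157 + 12
157 = 13*12 + 1
12 = 12*1 + 0  (stop)
So 797/157 = [5; 13, 12].

[5; 13, 12]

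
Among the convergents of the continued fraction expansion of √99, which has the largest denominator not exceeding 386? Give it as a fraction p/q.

3771/379

√99 = [9; 1, 18, …] (period length 2).
Convergents:
  p_0/q_0 = 9/1
  p_1/q_1 = 10/1
  p_2/q_2 = 189/19
  p_3/q_3 = 199/20
  p_4/q_4 = 3771/379
  p_5/q_5 = 3970/399
q_4 = 379 ≤ 386 < 399 = q_5, so the answer is 3771/379.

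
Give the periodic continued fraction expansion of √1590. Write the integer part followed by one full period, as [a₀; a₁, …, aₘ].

[39; 1, 6, 1, 78]

a₀ = ⌊√1590⌋ = 39.
With m₀=0, d₀=1 and mₖ₊₁ = dₖaₖ − mₖ, dₖ₊₁ = (n − mₖ₊₁²)/dₖ, aₖ₊₁ = ⌊(a₀+mₖ₊₁)/dₖ₊₁⌋:
  k=1: m=39, d=69, a=1
  k=2: m=30, d=10, a=6
  k=3: m=30, d=69, a=1
  k=4: m=39, d=1, a=78
d=1 and a=2a₀=78 at k=4, so the next step gives (m, d) = (39, 69) again — its k=1 value — and the period has length 4.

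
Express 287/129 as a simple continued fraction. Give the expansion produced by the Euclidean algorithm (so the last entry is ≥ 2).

[2; 4, 2, 4, 3]

287 = 2*129 + 29
129 = 4*29 + 13
29 = 2*13 + 3
13 = 4*3 + 1
3 = 3*1 + 0  (stop)
So 287/129 = [2; 4, 2, 4, 3].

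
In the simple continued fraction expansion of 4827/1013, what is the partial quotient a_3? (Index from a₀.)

3

4827 = 4·1013 + 775   →  a_0 = 4
1013 = 1·775 + 238   →  a_1 = 1
775 = 3·238 + 61   →  a_2 = 3
238 = 3·61 + 55   →  a_3 = 3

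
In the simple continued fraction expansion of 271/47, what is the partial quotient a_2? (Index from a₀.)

271 = 5·47 + 36   →  a_0 = 5
47 = 1·36 + 11   →  a_1 = 1
36 = 3·11 + 3   →  a_2 = 3

3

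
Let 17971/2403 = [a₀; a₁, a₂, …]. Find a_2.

17971 = 7·2403 + 1150   →  a_0 = 7
2403 = 2·1150 + 103   →  a_1 = 2
1150 = 11·103 + 17   →  a_2 = 11

11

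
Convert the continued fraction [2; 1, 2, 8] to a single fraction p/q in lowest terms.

Using pₖ = aₖpₖ₋₁ + pₖ₋₂ and qₖ = aₖqₖ₋₁ + qₖ₋₂:
  k=0: a=2, p=2, q=1
  k=1: a=1, p=3, q=1
  k=2: a=2, p=8, q=3
  k=3: a=8, p=67, q=25

67/25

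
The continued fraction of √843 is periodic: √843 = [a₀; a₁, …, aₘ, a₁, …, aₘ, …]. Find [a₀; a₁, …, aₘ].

[29; 29, 58]

a₀ = ⌊√843⌋ = 29.
With m₀=0, d₀=1 and mₖ₊₁ = dₖaₖ − mₖ, dₖ₊₁ = (n − mₖ₊₁²)/dₖ, aₖ₊₁ = ⌊(a₀+mₖ₊₁)/dₖ₊₁⌋:
  k=1: m=29, d=2, a=29
  k=2: m=29, d=1, a=58
d=1 and a=2a₀=58 at k=2, so the next step gives (m, d) = (29, 2) again — its k=1 value — and the period has length 2.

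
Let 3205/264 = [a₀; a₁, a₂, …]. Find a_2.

7

3205 = 12·264 + 37   →  a_0 = 12
264 = 7·37 + 5   →  a_1 = 7
37 = 7·5 + 2   →  a_2 = 7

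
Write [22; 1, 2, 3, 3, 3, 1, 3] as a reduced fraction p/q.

Using pₖ = aₖpₖ₋₁ + pₖ₋₂ and qₖ = aₖqₖ₋₁ + qₖ₋₂:
  k=0: a=22, p=22, q=1
  k=1: a=1, p=23, q=1
  k=2: a=2, p=68, q=3
  k=3: a=3, p=227, q=10
  k=4: a=3, p=749, q=33
  k=5: a=3, p=2474, q=109
  k=6: a=1, p=3223, q=142
  k=7: a=3, p=12143, q=535

12143/535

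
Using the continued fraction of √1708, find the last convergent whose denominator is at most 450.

√1708 = [41; 3, 20, 3, 82, …] (period length 4).
Convergents:
  p_0/q_0 = 41/1
  p_1/q_1 = 124/3
  p_2/q_2 = 2521/61
  p_3/q_3 = 7687/186
  p_4/q_4 = 632855/15313
q_3 = 186 ≤ 450 < 15313 = q_4, so the answer is 7687/186.

7687/186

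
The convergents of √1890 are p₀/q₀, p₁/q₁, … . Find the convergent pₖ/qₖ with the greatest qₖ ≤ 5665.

97469/2242

√1890 = [43; 2, 9, 6, 9, 2, 86, …] (period length 6).
Convergents:
  p_0/q_0 = 43/1
  p_1/q_1 = 87/2
  p_2/q_2 = 826/19
  p_3/q_3 = 5043/116
  p_4/q_4 = 46213/1063
  p_5/q_5 = 97469/2242
  p_6/q_6 = 8428547/193875
q_5 = 2242 ≤ 5665 < 193875 = q_6, so the answer is 97469/2242.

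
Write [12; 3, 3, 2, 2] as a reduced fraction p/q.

689/56

Using pₖ = aₖpₖ₋₁ + pₖ₋₂ and qₖ = aₖqₖ₋₁ + qₖ₋₂:
  k=0: a=12, p=12, q=1
  k=1: a=3, p=37, q=3
  k=2: a=3, p=123, q=10
  k=3: a=2, p=283, q=23
  k=4: a=2, p=689, q=56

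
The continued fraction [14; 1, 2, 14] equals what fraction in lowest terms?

Fold from the inside: start with 14/1.
  2 + 1/14 = 29/14
  1 + 14/29 = 43/29
  14 + 29/43 = 631/43

631/43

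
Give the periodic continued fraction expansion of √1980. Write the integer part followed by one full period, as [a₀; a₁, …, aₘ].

a₀ = ⌊√1980⌋ = 44.
With m₀=0, d₀=1 and mₖ₊₁ = dₖaₖ − mₖ, dₖ₊₁ = (n − mₖ₊₁²)/dₖ, aₖ₊₁ = ⌊(a₀+mₖ₊₁)/dₖ₊₁⌋:
  k=1: m=44, d=44, a=2
  k=2: m=44, d=1, a=88
d=1 and a=2a₀=88 at k=2, so the next step gives (m, d) = (44, 44) again — its k=1 value — and the period has length 2.

[44; 2, 88]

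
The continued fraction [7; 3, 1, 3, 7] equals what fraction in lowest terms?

Fold from the inside: start with 7/1.
  3 + 1/7 = 22/7
  1 + 7/22 = 29/22
  3 + 22/29 = 109/29
  7 + 29/109 = 792/109

792/109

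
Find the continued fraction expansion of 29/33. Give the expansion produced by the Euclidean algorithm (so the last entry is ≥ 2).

29 = 0×33 + 29
33 = 1×29 + 4
29 = 7×4 + 1
4 = 4×1 + 0  (stop)
So 29/33 = [0; 1, 7, 4].

[0; 1, 7, 4]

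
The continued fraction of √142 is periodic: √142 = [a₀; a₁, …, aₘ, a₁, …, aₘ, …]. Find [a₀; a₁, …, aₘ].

a₀ = ⌊√142⌋ = 11.
With m₀=0, d₀=1 and mₖ₊₁ = dₖaₖ − mₖ, dₖ₊₁ = (n − mₖ₊₁²)/dₖ, aₖ₊₁ = ⌊(a₀+mₖ₊₁)/dₖ₊₁⌋:
  k=1: m=11, d=21, a=1
  k=2: m=10, d=2, a=10
  k=3: m=10, d=21, a=1
  k=4: m=11, d=1, a=22
d=1 and a=2a₀=22 at k=4, so the next step gives (m, d) = (11, 21) again — its k=1 value — and the period has length 4.

[11; 1, 10, 1, 22]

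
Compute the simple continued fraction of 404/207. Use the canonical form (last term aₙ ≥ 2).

404 = 1·207 + 197
207 = 1·197 + 10
197 = 19·10 + 7
10 = 1·7 + 3
7 = 2·3 + 1
3 = 3·1 + 0  (stop)
So 404/207 = [1; 1, 19, 1, 2, 3].

[1; 1, 19, 1, 2, 3]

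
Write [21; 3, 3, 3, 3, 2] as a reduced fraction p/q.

5347/251

Fold from the inside: start with 2/1.
  3 + 1/2 = 7/2
  3 + 2/7 = 23/7
  3 + 7/23 = 76/23
  3 + 23/76 = 251/76
  21 + 76/251 = 5347/251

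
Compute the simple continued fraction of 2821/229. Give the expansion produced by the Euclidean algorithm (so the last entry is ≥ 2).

2821 = 12×229 + 73
229 = 3×73 + 10
73 = 7×10 + 3
10 = 3×3 + 1
3 = 3×1 + 0  (stop)
So 2821/229 = [12; 3, 7, 3, 3].

[12; 3, 7, 3, 3]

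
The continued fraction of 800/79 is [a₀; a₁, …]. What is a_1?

800 = 10·79 + 10   →  a_0 = 10
79 = 7·10 + 9   →  a_1 = 7

7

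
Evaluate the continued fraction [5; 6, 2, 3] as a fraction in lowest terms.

Using pₖ = aₖpₖ₋₁ + pₖ₋₂ and qₖ = aₖqₖ₋₁ + qₖ₋₂:
  k=0: a=5, p=5, q=1
  k=1: a=6, p=31, q=6
  k=2: a=2, p=67, q=13
  k=3: a=3, p=232, q=45

232/45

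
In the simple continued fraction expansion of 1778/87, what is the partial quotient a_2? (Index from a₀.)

1778 = 20·87 + 38   →  a_0 = 20
87 = 2·38 + 11   →  a_1 = 2
38 = 3·11 + 5   →  a_2 = 3

3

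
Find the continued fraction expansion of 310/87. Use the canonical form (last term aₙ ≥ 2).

[3; 1, 1, 3, 2, 5]

310 = 3·87 + 49
87 = 1·49 + 38
49 = 1·38 + 11
38 = 3·11 + 5
11 = 2·5 + 1
5 = 5·1 + 0  (stop)
So 310/87 = [3; 1, 1, 3, 2, 5].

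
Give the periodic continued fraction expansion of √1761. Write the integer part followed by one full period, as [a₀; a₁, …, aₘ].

a₀ = ⌊√1761⌋ = 41.
With m₀=0, d₀=1 and mₖ₊₁ = dₖaₖ − mₖ, dₖ₊₁ = (n − mₖ₊₁²)/dₖ, aₖ₊₁ = ⌊(a₀+mₖ₊₁)/dₖ₊₁⌋:
  k=1: m=41, d=80, a=1
  k=2: m=39, d=3, a=26
  k=3: m=39, d=80, a=1
  k=4: m=41, d=1, a=82
d=1 and a=2a₀=82 at k=4, so the next step gives (m, d) = (41, 80) again — its k=1 value — and the period has length 4.

[41; 1, 26, 1, 82]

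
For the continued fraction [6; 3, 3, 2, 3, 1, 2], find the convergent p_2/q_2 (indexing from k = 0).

Using pₖ = aₖpₖ₋₁ + pₖ₋₂, qₖ = aₖqₖ₋₁ + qₖ₋₂ (with p₋₁=1, p₋₂=0, q₋₁=0, q₋₂=1):
  k=0: a=6, p=6, q=1
  k=1: a=3, p=19, q=3
  k=2: a=3, p=63, q=10

63/10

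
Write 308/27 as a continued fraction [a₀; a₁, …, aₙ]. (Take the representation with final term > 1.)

308 = 11*27 + 11
27 = 2*11 + 5
11 = 2*5 + 1
5 = 5*1 + 0  (stop)
So 308/27 = [11; 2, 2, 5].

[11; 2, 2, 5]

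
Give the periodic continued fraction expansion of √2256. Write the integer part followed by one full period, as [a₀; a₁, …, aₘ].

[47; 2, 94]

a₀ = ⌊√2256⌋ = 47.
With m₀=0, d₀=1 and mₖ₊₁ = dₖaₖ − mₖ, dₖ₊₁ = (n − mₖ₊₁²)/dₖ, aₖ₊₁ = ⌊(a₀+mₖ₊₁)/dₖ₊₁⌋:
  k=1: m=47, d=47, a=2
  k=2: m=47, d=1, a=94
d=1 and a=2a₀=94 at k=2, so the next step gives (m, d) = (47, 47) again — its k=1 value — and the period has length 2.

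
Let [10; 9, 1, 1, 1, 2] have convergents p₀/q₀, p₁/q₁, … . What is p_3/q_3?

Using pₖ = aₖpₖ₋₁ + pₖ₋₂, qₖ = aₖqₖ₋₁ + qₖ₋₂ (with p₋₁=1, p₋₂=0, q₋₁=0, q₋₂=1):
  k=0: a=10, p=10, q=1
  k=1: a=9, p=91, q=9
  k=2: a=1, p=101, q=10
  k=3: a=1, p=192, q=19

192/19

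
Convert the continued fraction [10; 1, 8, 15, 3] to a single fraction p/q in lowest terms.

4541/417

Fold from the inside: start with 3/1.
  15 + 1/3 = 46/3
  8 + 3/46 = 371/46
  1 + 46/371 = 417/371
  10 + 371/417 = 4541/417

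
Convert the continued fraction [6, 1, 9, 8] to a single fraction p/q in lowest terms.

Fold from the inside: start with 8/1.
  9 + 1/8 = 73/8
  1 + 8/73 = 81/73
  6 + 73/81 = 559/81

559/81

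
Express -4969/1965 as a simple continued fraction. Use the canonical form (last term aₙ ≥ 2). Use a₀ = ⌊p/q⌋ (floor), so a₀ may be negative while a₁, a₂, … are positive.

[-3; 2, 8, 5, 7, 3]

-4969 = -3*1965 + 926
1965 = 2*926 + 113
926 = 8*113 + 22
113 = 5*22 + 3
22 = 7*3 + 1
3 = 3*1 + 0  (stop)
So -4969/1965 = [-3; 2, 8, 5, 7, 3].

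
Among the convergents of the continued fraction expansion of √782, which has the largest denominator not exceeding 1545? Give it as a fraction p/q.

√782 = [27; 1, 26, 1, 54, …] (period length 4).
Convergents:
  p_0/q_0 = 27/1
  p_1/q_1 = 28/1
  p_2/q_2 = 755/27
  p_3/q_3 = 783/28
  p_4/q_4 = 43037/1539
  p_5/q_5 = 43820/1567
q_4 = 1539 ≤ 1545 < 1567 = q_5, so the answer is 43037/1539.

43037/1539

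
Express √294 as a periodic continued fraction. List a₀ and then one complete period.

a₀ = ⌊√294⌋ = 17.
With m₀=0, d₀=1 and mₖ₊₁ = dₖaₖ − mₖ, dₖ₊₁ = (n − mₖ₊₁²)/dₖ, aₖ₊₁ = ⌊(a₀+mₖ₊₁)/dₖ₊₁⌋:
  k=1: m=17, d=5, a=6
  k=2: m=13, d=25, a=1
  k=3: m=12, d=6, a=4
  k=4: m=12, d=25, a=1
  k=5: m=13, d=5, a=6
  k=6: m=17, d=1, a=34
d=1 and a=2a₀=34 at k=6, so the next step gives (m, d) = (17, 5) again — its k=1 value — and the period has length 6.

[17; 6, 1, 4, 1, 6, 34]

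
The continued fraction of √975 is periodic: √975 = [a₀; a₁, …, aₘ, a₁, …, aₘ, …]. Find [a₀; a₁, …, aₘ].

[31; 4, 2, 4, 62]

a₀ = ⌊√975⌋ = 31.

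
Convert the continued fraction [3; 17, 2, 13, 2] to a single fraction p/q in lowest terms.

Fold from the inside: start with 2/1.
  13 + 1/2 = 27/2
  2 + 2/27 = 56/27
  17 + 27/56 = 979/56
  3 + 56/979 = 2993/979

2993/979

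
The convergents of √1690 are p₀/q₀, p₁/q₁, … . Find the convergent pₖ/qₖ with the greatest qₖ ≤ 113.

√1690 = [41; 9, 8, 9, 82, …] (period length 4).
Convergents:
  p_0/q_0 = 41/1
  p_1/q_1 = 370/9
  p_2/q_2 = 3001/73
  p_3/q_3 = 27379/666
q_2 = 73 ≤ 113 < 666 = q_3, so the answer is 3001/73.

3001/73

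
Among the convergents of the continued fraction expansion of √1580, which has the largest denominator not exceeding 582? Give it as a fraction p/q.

√1580 = [39; 1, 2, 1, 78, …] (period length 4).
Convergents:
  p_0/q_0 = 39/1
  p_1/q_1 = 40/1
  p_2/q_2 = 119/3
  p_3/q_3 = 159/4
  p_4/q_4 = 12521/315
  p_5/q_5 = 12680/319
  p_6/q_6 = 37881/953
q_5 = 319 ≤ 582 < 953 = q_6, so the answer is 12680/319.

12680/319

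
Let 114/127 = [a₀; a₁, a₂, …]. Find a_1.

114 = 0·127 + 114   →  a_0 = 0
127 = 1·114 + 13   →  a_1 = 1

1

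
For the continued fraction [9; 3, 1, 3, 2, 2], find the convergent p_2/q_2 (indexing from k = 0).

Using pₖ = aₖpₖ₋₁ + pₖ₋₂, qₖ = aₖqₖ₋₁ + qₖ₋₂ (with p₋₁=1, p₋₂=0, q₋₁=0, q₋₂=1):
  k=0: a=9, p=9, q=1
  k=1: a=3, p=28, q=3
  k=2: a=1, p=37, q=4

37/4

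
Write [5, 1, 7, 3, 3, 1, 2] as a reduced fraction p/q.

1758/299

Fold from the inside: start with 2/1.
  1 + 1/2 = 3/2
  3 + 2/3 = 11/3
  3 + 3/11 = 36/11
  7 + 11/36 = 263/36
  1 + 36/263 = 299/263
  5 + 263/299 = 1758/299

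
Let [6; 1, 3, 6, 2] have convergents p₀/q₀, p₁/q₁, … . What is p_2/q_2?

27/4

Using pₖ = aₖpₖ₋₁ + pₖ₋₂, qₖ = aₖqₖ₋₁ + qₖ₋₂ (with p₋₁=1, p₋₂=0, q₋₁=0, q₋₂=1):
  k=0: a=6, p=6, q=1
  k=1: a=1, p=7, q=1
  k=2: a=3, p=27, q=4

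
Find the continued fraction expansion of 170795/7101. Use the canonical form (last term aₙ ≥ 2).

[24; 19, 7, 7, 2, 3]

170795 = 24*7101 + 371
7101 = 19*371 + 52
371 = 7*52 + 7
52 = 7*7 + 3
7 = 2*3 + 1
3 = 3*1 + 0  (stop)
So 170795/7101 = [24; 19, 7, 7, 2, 3].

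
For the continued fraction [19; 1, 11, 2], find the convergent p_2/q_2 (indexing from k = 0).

Using pₖ = aₖpₖ₋₁ + pₖ₋₂, qₖ = aₖqₖ₋₁ + qₖ₋₂ (with p₋₁=1, p₋₂=0, q₋₁=0, q₋₂=1):
  k=0: a=19, p=19, q=1
  k=1: a=1, p=20, q=1
  k=2: a=11, p=239, q=12

239/12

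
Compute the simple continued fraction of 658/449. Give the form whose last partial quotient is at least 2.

[1; 2, 6, 1, 2, 1, 7]

658 = 1×449 + 209
449 = 2×209 + 31
209 = 6×31 + 23
31 = 1×23 + 8
23 = 2×8 + 7
8 = 1×7 + 1
7 = 7×1 + 0  (stop)
So 658/449 = [1; 2, 6, 1, 2, 1, 7].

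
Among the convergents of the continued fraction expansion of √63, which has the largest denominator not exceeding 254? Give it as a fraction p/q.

1897/239

√63 = [7; 1, 14, …] (period length 2).
Convergents:
  p_0/q_0 = 7/1
  p_1/q_1 = 8/1
  p_2/q_2 = 119/15
  p_3/q_3 = 127/16
  p_4/q_4 = 1897/239
  p_5/q_5 = 2024/255
q_4 = 239 ≤ 254 < 255 = q_5, so the answer is 1897/239.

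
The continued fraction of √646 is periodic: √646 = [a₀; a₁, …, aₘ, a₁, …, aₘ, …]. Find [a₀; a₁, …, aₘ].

a₀ = ⌊√646⌋ = 25.
With m₀=0, d₀=1 and mₖ₊₁ = dₖaₖ − mₖ, dₖ₊₁ = (n − mₖ₊₁²)/dₖ, aₖ₊₁ = ⌊(a₀+mₖ₊₁)/dₖ₊₁⌋:
  k=1: m=25, d=21, a=2
  k=2: m=17, d=17, a=2
  k=3: m=17, d=21, a=2
  k=4: m=25, d=1, a=50
d=1 and a=2a₀=50 at k=4, so the next step gives (m, d) = (25, 21) again — its k=1 value — and the period has length 4.

[25; 2, 2, 2, 50]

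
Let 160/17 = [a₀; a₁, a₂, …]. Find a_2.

160 = 9·17 + 7   →  a_0 = 9
17 = 2·7 + 3   →  a_1 = 2
7 = 2·3 + 1   →  a_2 = 2

2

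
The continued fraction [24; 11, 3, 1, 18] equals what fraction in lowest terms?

Using pₖ = aₖpₖ₋₁ + pₖ₋₂ and qₖ = aₖqₖ₋₁ + qₖ₋₂:
  k=0: a=24, p=24, q=1
  k=1: a=11, p=265, q=11
  k=2: a=3, p=819, q=34
  k=3: a=1, p=1084, q=45
  k=4: a=18, p=20331, q=844

20331/844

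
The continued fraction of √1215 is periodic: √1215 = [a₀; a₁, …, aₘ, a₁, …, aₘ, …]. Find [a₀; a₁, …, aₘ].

[34; 1, 5, 1, 68]

a₀ = ⌊√1215⌋ = 34.
With m₀=0, d₀=1 and mₖ₊₁ = dₖaₖ − mₖ, dₖ₊₁ = (n − mₖ₊₁²)/dₖ, aₖ₊₁ = ⌊(a₀+mₖ₊₁)/dₖ₊₁⌋:
  k=1: m=34, d=59, a=1
  k=2: m=25, d=10, a=5
  k=3: m=25, d=59, a=1
  k=4: m=34, d=1, a=68
d=1 and a=2a₀=68 at k=4, so the next step gives (m, d) = (34, 59) again — its k=1 value — and the period has length 4.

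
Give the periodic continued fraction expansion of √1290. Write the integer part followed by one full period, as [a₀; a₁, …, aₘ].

[35; 1, 10, 1, 70]

a₀ = ⌊√1290⌋ = 35.
With m₀=0, d₀=1 and mₖ₊₁ = dₖaₖ − mₖ, dₖ₊₁ = (n − mₖ₊₁²)/dₖ, aₖ₊₁ = ⌊(a₀+mₖ₊₁)/dₖ₊₁⌋:
  k=1: m=35, d=65, a=1
  k=2: m=30, d=6, a=10
  k=3: m=30, d=65, a=1
  k=4: m=35, d=1, a=70
d=1 and a=2a₀=70 at k=4, so the next step gives (m, d) = (35, 65) again — its k=1 value — and the period has length 4.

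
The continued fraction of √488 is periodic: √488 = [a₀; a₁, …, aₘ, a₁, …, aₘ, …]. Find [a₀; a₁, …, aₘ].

a₀ = ⌊√488⌋ = 22.
With m₀=0, d₀=1 and mₖ₊₁ = dₖaₖ − mₖ, dₖ₊₁ = (n − mₖ₊₁²)/dₖ, aₖ₊₁ = ⌊(a₀+mₖ₊₁)/dₖ₊₁⌋:
  k=1: m=22, d=4, a=11
  k=2: m=22, d=1, a=44
d=1 and a=2a₀=44 at k=2, so the next step gives (m, d) = (22, 4) again — its k=1 value — and the period has length 2.

[22; 11, 44]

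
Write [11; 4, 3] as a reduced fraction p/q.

Using pₖ = aₖpₖ₋₁ + pₖ₋₂ and qₖ = aₖqₖ₋₁ + qₖ₋₂:
  k=0: a=11, p=11, q=1
  k=1: a=4, p=45, q=4
  k=2: a=3, p=146, q=13

146/13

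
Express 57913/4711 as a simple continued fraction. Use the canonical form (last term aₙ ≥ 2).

[12; 3, 2, 2, 3, 7, 11]

57913 = 12·4711 + 1381
4711 = 3·1381 + 568
1381 = 2·568 + 245
568 = 2·245 + 78
245 = 3·78 + 11
78 = 7·11 + 1
11 = 11·1 + 0  (stop)
So 57913/4711 = [12; 3, 2, 2, 3, 7, 11].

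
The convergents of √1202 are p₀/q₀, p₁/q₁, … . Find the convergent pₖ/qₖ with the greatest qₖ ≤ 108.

√1202 = [34; 1, 2, 34, 2, 1, 68, …] (period length 6).
Convergents:
  p_0/q_0 = 34/1
  p_1/q_1 = 35/1
  p_2/q_2 = 104/3
  p_3/q_3 = 3571/103
  p_4/q_4 = 7246/209
q_3 = 103 ≤ 108 < 209 = q_4, so the answer is 3571/103.

3571/103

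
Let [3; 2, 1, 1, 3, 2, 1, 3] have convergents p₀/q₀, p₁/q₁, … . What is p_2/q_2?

10/3

Using pₖ = aₖpₖ₋₁ + pₖ₋₂, qₖ = aₖqₖ₋₁ + qₖ₋₂ (with p₋₁=1, p₋₂=0, q₋₁=0, q₋₂=1):
  k=0: a=3, p=3, q=1
  k=1: a=2, p=7, q=2
  k=2: a=1, p=10, q=3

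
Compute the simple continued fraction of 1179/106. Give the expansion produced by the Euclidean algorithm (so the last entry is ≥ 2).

[11; 8, 6, 2]

1179 = 11×106 + 13
106 = 8×13 + 2
13 = 6×2 + 1
2 = 2×1 + 0  (stop)
So 1179/106 = [11; 8, 6, 2].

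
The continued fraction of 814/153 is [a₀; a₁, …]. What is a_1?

3

814 = 5·153 + 49   →  a_0 = 5
153 = 3·49 + 6   →  a_1 = 3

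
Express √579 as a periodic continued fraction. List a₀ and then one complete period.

[24; 16, 48]

a₀ = ⌊√579⌋ = 24.
With m₀=0, d₀=1 and mₖ₊₁ = dₖaₖ − mₖ, dₖ₊₁ = (n − mₖ₊₁²)/dₖ, aₖ₊₁ = ⌊(a₀+mₖ₊₁)/dₖ₊₁⌋:
  k=1: m=24, d=3, a=16
  k=2: m=24, d=1, a=48
d=1 and a=2a₀=48 at k=2, so the next step gives (m, d) = (24, 3) again — its k=1 value — and the period has length 2.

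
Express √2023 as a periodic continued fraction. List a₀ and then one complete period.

[44; 1, 43, 1, 88]

a₀ = ⌊√2023⌋ = 44.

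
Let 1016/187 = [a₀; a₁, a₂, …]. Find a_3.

4

1016 = 5·187 + 81   →  a_0 = 5
187 = 2·81 + 25   →  a_1 = 2
81 = 3·25 + 6   →  a_2 = 3
25 = 4·6 + 1   →  a_3 = 4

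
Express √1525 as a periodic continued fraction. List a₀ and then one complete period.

[39; 19, 1, 1, 19, 78]

a₀ = ⌊√1525⌋ = 39.
With m₀=0, d₀=1 and mₖ₊₁ = dₖaₖ − mₖ, dₖ₊₁ = (n − mₖ₊₁²)/dₖ, aₖ₊₁ = ⌊(a₀+mₖ₊₁)/dₖ₊₁⌋:
  k=1: m=39, d=4, a=19
  k=2: m=37, d=39, a=1
  k=3: m=2, d=39, a=1
  k=4: m=37, d=4, a=19
  k=5: m=39, d=1, a=78
d=1 and a=2a₀=78 at k=5, so the next step gives (m, d) = (39, 4) again — its k=1 value — and the period has length 5.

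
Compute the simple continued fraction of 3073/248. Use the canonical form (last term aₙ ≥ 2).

3073 = 12*248 + 97
248 = 2*97 + 54
97 = 1*54 + 43
54 = 1*43 + 11
43 = 3*11 + 10
11 = 1*10 + 1
10 = 10*1 + 0  (stop)
So 3073/248 = [12; 2, 1, 1, 3, 1, 10].

[12; 2, 1, 1, 3, 1, 10]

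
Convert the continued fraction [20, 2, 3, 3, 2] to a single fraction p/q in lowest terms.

Using pₖ = aₖpₖ₋₁ + pₖ₋₂ and qₖ = aₖqₖ₋₁ + qₖ₋₂:
  k=0: a=20, p=20, q=1
  k=1: a=2, p=41, q=2
  k=2: a=3, p=143, q=7
  k=3: a=3, p=470, q=23
  k=4: a=2, p=1083, q=53

1083/53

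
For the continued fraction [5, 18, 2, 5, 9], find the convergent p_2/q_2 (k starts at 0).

187/37

Using pₖ = aₖpₖ₋₁ + pₖ₋₂, qₖ = aₖqₖ₋₁ + qₖ₋₂ (with p₋₁=1, p₋₂=0, q₋₁=0, q₋₂=1):
  k=0: a=5, p=5, q=1
  k=1: a=18, p=91, q=18
  k=2: a=2, p=187, q=37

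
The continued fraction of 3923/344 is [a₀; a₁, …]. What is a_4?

3923 = 11·344 + 139   →  a_0 = 11
344 = 2·139 + 66   →  a_1 = 2
139 = 2·66 + 7   →  a_2 = 2
66 = 9·7 + 3   →  a_3 = 9
7 = 2·3 + 1   →  a_4 = 2

2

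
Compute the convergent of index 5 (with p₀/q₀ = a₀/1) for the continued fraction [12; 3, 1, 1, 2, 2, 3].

528/43

Using pₖ = aₖpₖ₋₁ + pₖ₋₂, qₖ = aₖqₖ₋₁ + qₖ₋₂ (with p₋₁=1, p₋₂=0, q₋₁=0, q₋₂=1):
  k=0: a=12, p=12, q=1
  k=1: a=3, p=37, q=3
  k=2: a=1, p=49, q=4
  k=3: a=1, p=86, q=7
  k=4: a=2, p=221, q=18
  k=5: a=2, p=528, q=43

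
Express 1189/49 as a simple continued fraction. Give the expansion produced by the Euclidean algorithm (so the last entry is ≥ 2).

1189 = 24·49 + 13
49 = 3·13 + 10
13 = 1·10 + 3
10 = 3·3 + 1
3 = 3·1 + 0  (stop)
So 1189/49 = [24; 3, 1, 3, 3].

[24; 3, 1, 3, 3]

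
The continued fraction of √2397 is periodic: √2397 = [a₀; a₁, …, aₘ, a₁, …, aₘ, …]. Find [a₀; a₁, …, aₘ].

a₀ = ⌊√2397⌋ = 48.
With m₀=0, d₀=1 and mₖ₊₁ = dₖaₖ − mₖ, dₖ₊₁ = (n − mₖ₊₁²)/dₖ, aₖ₊₁ = ⌊(a₀+mₖ₊₁)/dₖ₊₁⌋:
  k=1: m=48, d=93, a=1
  k=2: m=45, d=4, a=23
  k=3: m=47, d=47, a=2
  k=4: m=47, d=4, a=23
  k=5: m=45, d=93, a=1
  k=6: m=48, d=1, a=96
d=1 and a=2a₀=96 at k=6, so the next step gives (m, d) = (48, 93) again — its k=1 value — and the period has length 6.

[48; 1, 23, 2, 23, 1, 96]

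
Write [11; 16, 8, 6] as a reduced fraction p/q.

Fold from the inside: start with 6/1.
  8 + 1/6 = 49/6
  16 + 6/49 = 790/49
  11 + 49/790 = 8739/790

8739/790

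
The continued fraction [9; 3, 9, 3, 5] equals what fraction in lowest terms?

Fold from the inside: start with 5/1.
  3 + 1/5 = 16/5
  9 + 5/16 = 149/16
  3 + 16/149 = 463/149
  9 + 149/463 = 4316/463

4316/463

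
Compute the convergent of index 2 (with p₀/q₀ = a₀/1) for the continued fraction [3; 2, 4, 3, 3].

31/9

Using pₖ = aₖpₖ₋₁ + pₖ₋₂, qₖ = aₖqₖ₋₁ + qₖ₋₂ (with p₋₁=1, p₋₂=0, q₋₁=0, q₋₂=1):
  k=0: a=3, p=3, q=1
  k=1: a=2, p=7, q=2
  k=2: a=4, p=31, q=9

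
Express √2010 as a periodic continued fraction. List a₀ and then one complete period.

[44; 1, 4, 1, 88]

a₀ = ⌊√2010⌋ = 44.
With m₀=0, d₀=1 and mₖ₊₁ = dₖaₖ − mₖ, dₖ₊₁ = (n − mₖ₊₁²)/dₖ, aₖ₊₁ = ⌊(a₀+mₖ₊₁)/dₖ₊₁⌋:
  k=1: m=44, d=74, a=1
  k=2: m=30, d=15, a=4
  k=3: m=30, d=74, a=1
  k=4: m=44, d=1, a=88
d=1 and a=2a₀=88 at k=4, so the next step gives (m, d) = (44, 74) again — its k=1 value — and the period has length 4.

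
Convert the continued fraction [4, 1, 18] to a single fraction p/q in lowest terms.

Using pₖ = aₖpₖ₋₁ + pₖ₋₂ and qₖ = aₖqₖ₋₁ + qₖ₋₂:
  k=0: a=4, p=4, q=1
  k=1: a=1, p=5, q=1
  k=2: a=18, p=94, q=19

94/19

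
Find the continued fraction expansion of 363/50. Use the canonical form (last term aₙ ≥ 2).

[7; 3, 1, 5, 2]

363 = 7×50 + 13
50 = 3×13 + 11
13 = 1×11 + 2
11 = 5×2 + 1
2 = 2×1 + 0  (stop)
So 363/50 = [7; 3, 1, 5, 2].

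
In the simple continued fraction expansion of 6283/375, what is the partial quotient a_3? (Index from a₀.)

13

6283 = 16·375 + 283   →  a_0 = 16
375 = 1·283 + 92   →  a_1 = 1
283 = 3·92 + 7   →  a_2 = 3
92 = 13·7 + 1   →  a_3 = 13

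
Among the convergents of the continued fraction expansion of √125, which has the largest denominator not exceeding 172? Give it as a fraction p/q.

√125 = [11; 5, 1, 1, 5, 22, …] (period length 5).
Convergents:
  p_0/q_0 = 11/1
  p_1/q_1 = 56/5
  p_2/q_2 = 67/6
  p_3/q_3 = 123/11
  p_4/q_4 = 682/61
  p_5/q_5 = 15127/1353
q_4 = 61 ≤ 172 < 1353 = q_5, so the answer is 682/61.

682/61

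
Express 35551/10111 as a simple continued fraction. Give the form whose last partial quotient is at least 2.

35551 = 3·10111 + 5218
10111 = 1·5218 + 4893
5218 = 1·4893 + 325
4893 = 15·325 + 18
325 = 18·18 + 1
18 = 18·1 + 0  (stop)
So 35551/10111 = [3; 1, 1, 15, 18, 18].

[3; 1, 1, 15, 18, 18]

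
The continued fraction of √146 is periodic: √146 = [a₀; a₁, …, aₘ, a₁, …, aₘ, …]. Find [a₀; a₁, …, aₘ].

a₀ = ⌊√146⌋ = 12.
With m₀=0, d₀=1 and mₖ₊₁ = dₖaₖ − mₖ, dₖ₊₁ = (n − mₖ₊₁²)/dₖ, aₖ₊₁ = ⌊(a₀+mₖ₊₁)/dₖ₊₁⌋:
  k=1: m=12, d=2, a=12
  k=2: m=12, d=1, a=24
d=1 and a=2a₀=24 at k=2, so the next step gives (m, d) = (12, 2) again — its k=1 value — and the period has length 2.

[12; 12, 24]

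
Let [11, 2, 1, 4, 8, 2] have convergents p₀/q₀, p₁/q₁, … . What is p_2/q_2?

34/3

Using pₖ = aₖpₖ₋₁ + pₖ₋₂, qₖ = aₖqₖ₋₁ + qₖ₋₂ (with p₋₁=1, p₋₂=0, q₋₁=0, q₋₂=1):
  k=0: a=11, p=11, q=1
  k=1: a=2, p=23, q=2
  k=2: a=1, p=34, q=3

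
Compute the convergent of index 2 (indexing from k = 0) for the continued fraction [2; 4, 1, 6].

Using pₖ = aₖpₖ₋₁ + pₖ₋₂, qₖ = aₖqₖ₋₁ + qₖ₋₂ (with p₋₁=1, p₋₂=0, q₋₁=0, q₋₂=1):
  k=0: a=2, p=2, q=1
  k=1: a=4, p=9, q=4
  k=2: a=1, p=11, q=5

11/5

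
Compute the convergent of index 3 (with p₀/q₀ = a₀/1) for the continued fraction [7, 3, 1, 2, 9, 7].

80/11

Using pₖ = aₖpₖ₋₁ + pₖ₋₂, qₖ = aₖqₖ₋₁ + qₖ₋₂ (with p₋₁=1, p₋₂=0, q₋₁=0, q₋₂=1):
  k=0: a=7, p=7, q=1
  k=1: a=3, p=22, q=3
  k=2: a=1, p=29, q=4
  k=3: a=2, p=80, q=11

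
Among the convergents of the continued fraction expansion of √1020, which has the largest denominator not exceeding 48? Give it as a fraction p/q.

511/16

√1020 = [31; 1, 14, 1, 62, …] (period length 4).
Convergents:
  p_0/q_0 = 31/1
  p_1/q_1 = 32/1
  p_2/q_2 = 479/15
  p_3/q_3 = 511/16
  p_4/q_4 = 32161/1007
q_3 = 16 ≤ 48 < 1007 = q_4, so the answer is 511/16.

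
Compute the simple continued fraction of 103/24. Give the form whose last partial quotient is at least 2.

103 = 4*24 + 7
24 = 3*7 + 3
7 = 2*3 + 1
3 = 3*1 + 0  (stop)
So 103/24 = [4; 3, 2, 3].

[4; 3, 2, 3]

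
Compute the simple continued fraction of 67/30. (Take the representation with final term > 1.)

67 = 2·30 + 7
30 = 4·7 + 2
7 = 3·2 + 1
2 = 2·1 + 0  (stop)
So 67/30 = [2; 4, 3, 2].

[2; 4, 3, 2]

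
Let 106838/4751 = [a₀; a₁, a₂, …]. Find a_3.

106838 = 22·4751 + 2316   →  a_0 = 22
4751 = 2·2316 + 119   →  a_1 = 2
2316 = 19·119 + 55   →  a_2 = 19
119 = 2·55 + 9   →  a_3 = 2

2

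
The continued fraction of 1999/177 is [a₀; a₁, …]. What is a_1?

3

1999 = 11·177 + 52   →  a_0 = 11
177 = 3·52 + 21   →  a_1 = 3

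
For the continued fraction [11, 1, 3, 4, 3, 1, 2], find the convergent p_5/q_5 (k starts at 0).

847/72

Using pₖ = aₖpₖ₋₁ + pₖ₋₂, qₖ = aₖqₖ₋₁ + qₖ₋₂ (with p₋₁=1, p₋₂=0, q₋₁=0, q₋₂=1):
  k=0: a=11, p=11, q=1
  k=1: a=1, p=12, q=1
  k=2: a=3, p=47, q=4
  k=3: a=4, p=200, q=17
  k=4: a=3, p=647, q=55
  k=5: a=1, p=847, q=72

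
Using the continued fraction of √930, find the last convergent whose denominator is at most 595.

√930 = [30; 2, 60, …] (period length 2).
Convergents:
  p_0/q_0 = 30/1
  p_1/q_1 = 61/2
  p_2/q_2 = 3690/121
  p_3/q_3 = 7441/244
  p_4/q_4 = 450150/14761
q_3 = 244 ≤ 595 < 14761 = q_4, so the answer is 7441/244.

7441/244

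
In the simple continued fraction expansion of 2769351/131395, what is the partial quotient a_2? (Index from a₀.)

2769351 = 21·131395 + 10056   →  a_0 = 21
131395 = 13·10056 + 667   →  a_1 = 13
10056 = 15·667 + 51   →  a_2 = 15

15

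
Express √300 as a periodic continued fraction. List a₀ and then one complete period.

[17; 3, 8, 3, 34]

a₀ = ⌊√300⌋ = 17.
With m₀=0, d₀=1 and mₖ₊₁ = dₖaₖ − mₖ, dₖ₊₁ = (n − mₖ₊₁²)/dₖ, aₖ₊₁ = ⌊(a₀+mₖ₊₁)/dₖ₊₁⌋:
  k=1: m=17, d=11, a=3
  k=2: m=16, d=4, a=8
  k=3: m=16, d=11, a=3
  k=4: m=17, d=1, a=34
d=1 and a=2a₀=34 at k=4, so the next step gives (m, d) = (17, 11) again — its k=1 value — and the period has length 4.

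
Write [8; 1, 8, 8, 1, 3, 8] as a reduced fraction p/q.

Fold from the inside: start with 8/1.
  3 + 1/8 = 25/8
  1 + 8/25 = 33/25
  8 + 25/33 = 289/33
  8 + 33/289 = 2345/289
  1 + 289/2345 = 2634/2345
  8 + 2345/2634 = 23417/2634

23417/2634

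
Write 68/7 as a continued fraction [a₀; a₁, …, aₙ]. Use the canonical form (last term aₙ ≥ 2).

68 = 9·7 + 5
7 = 1·5 + 2
5 = 2·2 + 1
2 = 2·1 + 0  (stop)
So 68/7 = [9; 1, 2, 2].

[9; 1, 2, 2]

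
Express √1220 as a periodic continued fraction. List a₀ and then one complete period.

[34; 1, 12, 1, 68]

a₀ = ⌊√1220⌋ = 34.
With m₀=0, d₀=1 and mₖ₊₁ = dₖaₖ − mₖ, dₖ₊₁ = (n − mₖ₊₁²)/dₖ, aₖ₊₁ = ⌊(a₀+mₖ₊₁)/dₖ₊₁⌋:
  k=1: m=34, d=64, a=1
  k=2: m=30, d=5, a=12
  k=3: m=30, d=64, a=1
  k=4: m=34, d=1, a=68
d=1 and a=2a₀=68 at k=4, so the next step gives (m, d) = (34, 64) again — its k=1 value — and the period has length 4.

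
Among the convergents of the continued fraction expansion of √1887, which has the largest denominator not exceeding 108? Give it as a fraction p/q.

√1887 = [43; 2, 3, 1, 1, 1, 3, 2, 86, …] (period length 8).
Convergents:
  p_0/q_0 = 43/1
  p_1/q_1 = 87/2
  p_2/q_2 = 304/7
  p_3/q_3 = 391/9
  p_4/q_4 = 695/16
  p_5/q_5 = 1086/25
  p_6/q_6 = 3953/91
  p_7/q_7 = 8992/207
q_6 = 91 ≤ 108 < 207 = q_7, so the answer is 3953/91.

3953/91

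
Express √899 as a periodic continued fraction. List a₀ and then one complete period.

a₀ = ⌊√899⌋ = 29.
With m₀=0, d₀=1 and mₖ₊₁ = dₖaₖ − mₖ, dₖ₊₁ = (n − mₖ₊₁²)/dₖ, aₖ₊₁ = ⌊(a₀+mₖ₊₁)/dₖ₊₁⌋:
  k=1: m=29, d=58, a=1
  k=2: m=29, d=1, a=58
d=1 and a=2a₀=58 at k=2, so the next step gives (m, d) = (29, 58) again — its k=1 value — and the period has length 2.

[29; 1, 58]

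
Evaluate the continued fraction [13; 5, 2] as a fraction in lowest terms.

145/11

Using pₖ = aₖpₖ₋₁ + pₖ₋₂ and qₖ = aₖqₖ₋₁ + qₖ₋₂:
  k=0: a=13, p=13, q=1
  k=1: a=5, p=66, q=5
  k=2: a=2, p=145, q=11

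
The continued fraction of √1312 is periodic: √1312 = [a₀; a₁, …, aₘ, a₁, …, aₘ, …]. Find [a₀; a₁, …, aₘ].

a₀ = ⌊√1312⌋ = 36.

[36; 4, 1, 1, 17, 1, 1, 4, 72]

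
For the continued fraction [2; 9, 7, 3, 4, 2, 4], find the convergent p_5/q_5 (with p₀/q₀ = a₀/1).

Using pₖ = aₖpₖ₋₁ + pₖ₋₂, qₖ = aₖqₖ₋₁ + qₖ₋₂ (with p₋₁=1, p₋₂=0, q₋₁=0, q₋₂=1):
  k=0: a=2, p=2, q=1
  k=1: a=9, p=19, q=9
  k=2: a=7, p=135, q=64
  k=3: a=3, p=424, q=201
  k=4: a=4, p=1831, q=868
  k=5: a=2, p=4086, q=1937

4086/1937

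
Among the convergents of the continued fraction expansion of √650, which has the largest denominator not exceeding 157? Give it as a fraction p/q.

2575/101

√650 = [25; 2, 50, …] (period length 2).
Convergents:
  p_0/q_0 = 25/1
  p_1/q_1 = 51/2
  p_2/q_2 = 2575/101
  p_3/q_3 = 5201/204
q_2 = 101 ≤ 157 < 204 = q_3, so the answer is 2575/101.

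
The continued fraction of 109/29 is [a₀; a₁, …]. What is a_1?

109 = 3·29 + 22   →  a_0 = 3
29 = 1·22 + 7   →  a_1 = 1

1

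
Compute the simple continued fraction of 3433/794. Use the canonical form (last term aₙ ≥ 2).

[4; 3, 11, 5, 1, 3]

3433 = 4·794 + 257
794 = 3·257 + 23
257 = 11·23 + 4
23 = 5·4 + 3
4 = 1·3 + 1
3 = 3·1 + 0  (stop)
So 3433/794 = [4; 3, 11, 5, 1, 3].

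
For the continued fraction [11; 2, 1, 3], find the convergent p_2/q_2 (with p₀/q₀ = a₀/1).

Using pₖ = aₖpₖ₋₁ + pₖ₋₂, qₖ = aₖqₖ₋₁ + qₖ₋₂ (with p₋₁=1, p₋₂=0, q₋₁=0, q₋₂=1):
  k=0: a=11, p=11, q=1
  k=1: a=2, p=23, q=2
  k=2: a=1, p=34, q=3

34/3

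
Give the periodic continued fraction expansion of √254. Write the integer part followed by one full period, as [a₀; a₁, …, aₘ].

[15; 1, 14, 1, 30]

a₀ = ⌊√254⌋ = 15.
With m₀=0, d₀=1 and mₖ₊₁ = dₖaₖ − mₖ, dₖ₊₁ = (n − mₖ₊₁²)/dₖ, aₖ₊₁ = ⌊(a₀+mₖ₊₁)/dₖ₊₁⌋:
  k=1: m=15, d=29, a=1
  k=2: m=14, d=2, a=14
  k=3: m=14, d=29, a=1
  k=4: m=15, d=1, a=30
d=1 and a=2a₀=30 at k=4, so the next step gives (m, d) = (15, 29) again — its k=1 value — and the period has length 4.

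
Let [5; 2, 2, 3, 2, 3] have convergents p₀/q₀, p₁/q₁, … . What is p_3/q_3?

92/17

Using pₖ = aₖpₖ₋₁ + pₖ₋₂, qₖ = aₖqₖ₋₁ + qₖ₋₂ (with p₋₁=1, p₋₂=0, q₋₁=0, q₋₂=1):
  k=0: a=5, p=5, q=1
  k=1: a=2, p=11, q=2
  k=2: a=2, p=27, q=5
  k=3: a=3, p=92, q=17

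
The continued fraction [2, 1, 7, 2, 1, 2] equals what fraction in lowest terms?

Using pₖ = aₖpₖ₋₁ + pₖ₋₂ and qₖ = aₖqₖ₋₁ + qₖ₋₂:
  k=0: a=2, p=2, q=1
  k=1: a=1, p=3, q=1
  k=2: a=7, p=23, q=8
  k=3: a=2, p=49, q=17
  k=4: a=1, p=72, q=25
  k=5: a=2, p=193, q=67

193/67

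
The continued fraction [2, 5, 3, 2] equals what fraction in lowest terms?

Fold from the inside: start with 2/1.
  3 + 1/2 = 7/2
  5 + 2/7 = 37/7
  2 + 7/37 = 81/37

81/37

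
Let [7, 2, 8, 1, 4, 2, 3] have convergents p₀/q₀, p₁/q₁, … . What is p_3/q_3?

142/19

Using pₖ = aₖpₖ₋₁ + pₖ₋₂, qₖ = aₖqₖ₋₁ + qₖ₋₂ (with p₋₁=1, p₋₂=0, q₋₁=0, q₋₂=1):
  k=0: a=7, p=7, q=1
  k=1: a=2, p=15, q=2
  k=2: a=8, p=127, q=17
  k=3: a=1, p=142, q=19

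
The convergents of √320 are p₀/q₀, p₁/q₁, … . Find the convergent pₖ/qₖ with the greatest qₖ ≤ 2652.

√320 = [17; 1, 7, 1, 34, …] (period length 4).
Convergents:
  p_0/q_0 = 17/1
  p_1/q_1 = 18/1
  p_2/q_2 = 143/8
  p_3/q_3 = 161/9
  p_4/q_4 = 5617/314
  p_5/q_5 = 5778/323
  p_6/q_6 = 46063/2575
  p_7/q_7 = 51841/2898
q_6 = 2575 ≤ 2652 < 2898 = q_7, so the answer is 46063/2575.

46063/2575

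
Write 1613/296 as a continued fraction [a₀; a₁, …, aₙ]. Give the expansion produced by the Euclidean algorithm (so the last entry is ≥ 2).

[5; 2, 4, 2, 3, 4]

1613 = 5·296 + 133
296 = 2·133 + 30
133 = 4·30 + 13
30 = 2·13 + 4
13 = 3·4 + 1
4 = 4·1 + 0  (stop)
So 1613/296 = [5; 2, 4, 2, 3, 4].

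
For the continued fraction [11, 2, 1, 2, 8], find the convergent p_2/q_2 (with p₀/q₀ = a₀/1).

34/3

Using pₖ = aₖpₖ₋₁ + pₖ₋₂, qₖ = aₖqₖ₋₁ + qₖ₋₂ (with p₋₁=1, p₋₂=0, q₋₁=0, q₋₂=1):
  k=0: a=11, p=11, q=1
  k=1: a=2, p=23, q=2
  k=2: a=1, p=34, q=3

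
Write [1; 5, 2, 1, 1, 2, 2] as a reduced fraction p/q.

Fold from the inside: start with 2/1.
  2 + 1/2 = 5/2
  1 + 2/5 = 7/5
  1 + 5/7 = 12/7
  2 + 7/12 = 31/12
  5 + 12/31 = 167/31
  1 + 31/167 = 198/167

198/167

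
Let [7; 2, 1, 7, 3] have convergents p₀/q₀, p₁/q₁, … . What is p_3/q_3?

Using pₖ = aₖpₖ₋₁ + pₖ₋₂, qₖ = aₖqₖ₋₁ + qₖ₋₂ (with p₋₁=1, p₋₂=0, q₋₁=0, q₋₂=1):
  k=0: a=7, p=7, q=1
  k=1: a=2, p=15, q=2
  k=2: a=1, p=22, q=3
  k=3: a=7, p=169, q=23

169/23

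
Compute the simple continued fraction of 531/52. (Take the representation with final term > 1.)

531 = 10*52 + 11
52 = 4*11 + 8
11 = 1*8 + 3
8 = 2*3 + 2
3 = 1*2 + 1
2 = 2*1 + 0  (stop)
So 531/52 = [10; 4, 1, 2, 1, 2].

[10; 4, 1, 2, 1, 2]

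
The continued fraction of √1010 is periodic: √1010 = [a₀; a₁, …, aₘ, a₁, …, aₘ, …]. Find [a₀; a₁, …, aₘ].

[31; 1, 3, 1, 1, 3, 1, 62]

a₀ = ⌊√1010⌋ = 31.
With m₀=0, d₀=1 and mₖ₊₁ = dₖaₖ − mₖ, dₖ₊₁ = (n − mₖ₊₁²)/dₖ, aₖ₊₁ = ⌊(a₀+mₖ₊₁)/dₖ₊₁⌋:
  k=1: m=31, d=49, a=1
  k=2: m=18, d=14, a=3
  k=3: m=24, d=31, a=1
  k=4: m=7, d=31, a=1
  k=5: m=24, d=14, a=3
  k=6: m=18, d=49, a=1
  k=7: m=31, d=1, a=62
d=1 and a=2a₀=62 at k=7, so the next step gives (m, d) = (31, 49) again — its k=1 value — and the period has length 7.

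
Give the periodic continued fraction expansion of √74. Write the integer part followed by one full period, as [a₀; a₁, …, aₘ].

a₀ = ⌊√74⌋ = 8.
With m₀=0, d₀=1 and mₖ₊₁ = dₖaₖ − mₖ, dₖ₊₁ = (n − mₖ₊₁²)/dₖ, aₖ₊₁ = ⌊(a₀+mₖ₊₁)/dₖ₊₁⌋:
  k=1: m=8, d=10, a=1
  k=2: m=2, d=7, a=1
  k=3: m=5, d=7, a=1
  k=4: m=2, d=10, a=1
  k=5: m=8, d=1, a=16
d=1 and a=2a₀=16 at k=5, so the next step gives (m, d) = (8, 10) again — its k=1 value — and the period has length 5.

[8; 1, 1, 1, 1, 16]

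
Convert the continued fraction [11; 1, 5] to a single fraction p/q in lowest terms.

Using pₖ = aₖpₖ₋₁ + pₖ₋₂ and qₖ = aₖqₖ₋₁ + qₖ₋₂:
  k=0: a=11, p=11, q=1
  k=1: a=1, p=12, q=1
  k=2: a=5, p=71, q=6

71/6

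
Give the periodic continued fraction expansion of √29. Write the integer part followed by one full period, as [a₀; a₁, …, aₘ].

[5; 2, 1, 1, 2, 10]

a₀ = ⌊√29⌋ = 5.
With m₀=0, d₀=1 and mₖ₊₁ = dₖaₖ − mₖ, dₖ₊₁ = (n − mₖ₊₁²)/dₖ, aₖ₊₁ = ⌊(a₀+mₖ₊₁)/dₖ₊₁⌋:
  k=1: m=5, d=4, a=2
  k=2: m=3, d=5, a=1
  k=3: m=2, d=5, a=1
  k=4: m=3, d=4, a=2
  k=5: m=5, d=1, a=10
d=1 and a=2a₀=10 at k=5, so the next step gives (m, d) = (5, 4) again — its k=1 value — and the period has length 5.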